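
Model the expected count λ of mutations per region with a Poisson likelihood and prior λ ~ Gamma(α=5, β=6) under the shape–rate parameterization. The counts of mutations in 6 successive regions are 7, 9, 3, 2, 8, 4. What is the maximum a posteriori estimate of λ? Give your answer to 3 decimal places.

Σxᵢ = 7+9+3+2+8+4 = 33, with n = 6.
Posterior ∝ λ^4e^(−6λ) · λ^33e^(−6λ) = λ^37e^(−12λ), i.e. Gamma(shape=38, rate=12).
The mode of a Gamma(a, b) with a ≥ 1 (shape–rate) is (a−1)/b = 37/12 ≈ 3.083.

λ̂_MAP = 3.083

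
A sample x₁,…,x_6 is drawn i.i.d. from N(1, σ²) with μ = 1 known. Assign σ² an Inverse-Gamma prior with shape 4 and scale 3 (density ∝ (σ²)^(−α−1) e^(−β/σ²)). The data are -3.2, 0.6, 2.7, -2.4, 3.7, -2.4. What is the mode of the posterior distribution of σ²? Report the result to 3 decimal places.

σ̂²_MAP = 3.569

Sum of squared deviations about the known mean: SS = (-3.2−1)² + (0.6−1)² + (2.7−1)² + (-2.4−1)² + (3.7−1)² + (-2.4−1)² = 51.1.
The Normal likelihood contributes (σ²)^(−n/2) exp(−SS/(2σ²)), so the posterior is Inverse-Gamma(α + n/2, β + SS/2) = Inverse-Gamma(7, 28.55).
The mode of Inverse-Gamma(a, b) is b/(a+1) = 28.55/8 ≈ 3.569.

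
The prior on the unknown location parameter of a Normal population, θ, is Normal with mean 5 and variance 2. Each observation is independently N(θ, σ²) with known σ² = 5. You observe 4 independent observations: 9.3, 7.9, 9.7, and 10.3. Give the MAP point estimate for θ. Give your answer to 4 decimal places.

n = 4; x̄ = (9.3 + 7.9 + 9.7 + 10.3)/4 = 37.2/4 = 9.3.
For a Normal prior and Normal likelihood with known variance, the posterior is Normal; its mode equals its mean, the precision-weighted average.
Prior precision 1/σ₀² = 1/2 = 0.5; data precision n/σ² = 4/5 = 0.8.
θ̂ = (0.5·5 + 0.8·9.3) / (0.5 + 0.8) = 9.94/1.3 = 497/65 ≈ 7.6462.

θ̂_MAP = 7.6462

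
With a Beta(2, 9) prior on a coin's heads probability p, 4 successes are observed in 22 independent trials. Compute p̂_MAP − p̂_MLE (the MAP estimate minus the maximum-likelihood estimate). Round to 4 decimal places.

Posterior is Beta(6, 27); MAP = (6−1)/(33−2) = 5/31 ≈ 0.16129.
MLE ignores the prior: p̂_MLE = k/n = 4/22 ≈ 0.18182.
Difference = 5/31 − 4/22 = -7/341 ≈ -0.0205.

MAP − MLE = -0.0205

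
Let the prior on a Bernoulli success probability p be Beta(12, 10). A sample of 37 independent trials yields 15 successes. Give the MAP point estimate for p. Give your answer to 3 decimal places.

p̂_MAP = 0.456

Prior: Beta(12, 10).
Data: 15 successes in 37 trials. The binomial likelihood contributes p^15(1−p)^22, so the posterior is Beta(12+15, 10+22) = Beta(27, 32).
For Beta(a, b) with a, b > 1 the mode is (a−1)/(a+b−2) = 26/57 ≈ 0.456.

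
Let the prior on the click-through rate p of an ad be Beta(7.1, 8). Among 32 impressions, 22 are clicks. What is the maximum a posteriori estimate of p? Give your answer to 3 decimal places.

p̂_MAP = 0.623

Prior: Beta(7.1, 8).
Data: 22 successes in 32 trials. The binomial likelihood contributes p^22(1−p)^10, so the posterior is Beta(7.1+22, 8+10) = Beta(29.1, 18).
For Beta(a, b) with a, b > 1 the mode is (a−1)/(a+b−2) = 28.1/45.1 ≈ 0.623.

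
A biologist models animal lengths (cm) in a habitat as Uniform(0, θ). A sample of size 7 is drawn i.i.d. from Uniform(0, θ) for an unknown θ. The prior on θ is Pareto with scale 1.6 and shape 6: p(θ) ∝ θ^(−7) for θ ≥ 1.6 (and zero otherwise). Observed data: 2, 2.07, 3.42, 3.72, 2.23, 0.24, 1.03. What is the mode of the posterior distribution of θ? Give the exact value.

θ̂_MAP = 3.72

The Uniform(0, θ) likelihood is θ^(−n) for θ ≥ max(xᵢ), zero otherwise. Here max(xᵢ) = 3.72.
Posterior ∝ θ^(−7) · θ^(−7) = θ^(−14) on θ ≥ max(1.6, 3.72) = 3.72.
This density is strictly decreasing in θ, so the posterior mode lies at the lower boundary of the support.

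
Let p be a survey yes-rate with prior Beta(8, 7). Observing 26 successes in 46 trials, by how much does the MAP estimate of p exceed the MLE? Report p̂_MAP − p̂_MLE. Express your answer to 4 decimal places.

Posterior is Beta(34, 27); MAP = (34−1)/(61−2) = 33/59 ≈ 0.55932.
MLE ignores the prior: p̂_MLE = k/n = 26/46 ≈ 0.56522.
Difference = 33/59 − 26/46 = -8/1357 ≈ -0.0059.

MAP − MLE = -0.0059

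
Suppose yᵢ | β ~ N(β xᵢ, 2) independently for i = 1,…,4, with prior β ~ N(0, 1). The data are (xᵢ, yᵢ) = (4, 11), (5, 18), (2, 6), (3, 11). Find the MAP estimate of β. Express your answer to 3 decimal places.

log p(β | y) = −Σ(yᵢ − βxᵢ)²/(2·2) − β²/(2·1) + const.
Setting the derivative to zero: Σxᵢ(yᵢ − βxᵢ)/2 − β/1 = 0, so β = Σxᵢyᵢ / (Σxᵢ² + σ²/τ²).
Σxᵢyᵢ = 4·11 + 5·18 + 2·6 + 3·11 = 179; Σxᵢ² = 54; σ²/τ² = 2.
β̂_MAP = 179 / (54 + 2) = 179/56 ≈ 3.196.

β̂_MAP = 3.196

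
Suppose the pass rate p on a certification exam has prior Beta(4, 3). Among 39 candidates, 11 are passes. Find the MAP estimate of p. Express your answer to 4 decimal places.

Prior: Beta(4, 3).
Data: 11 successes in 39 trials. The binomial likelihood contributes p^11(1−p)^28, so the posterior is Beta(4+11, 3+28) = Beta(15, 31).
For Beta(a, b) with a, b > 1 the mode is (a−1)/(a+b−2) = 14/44 ≈ 0.3182.

p̂_MAP = 0.3182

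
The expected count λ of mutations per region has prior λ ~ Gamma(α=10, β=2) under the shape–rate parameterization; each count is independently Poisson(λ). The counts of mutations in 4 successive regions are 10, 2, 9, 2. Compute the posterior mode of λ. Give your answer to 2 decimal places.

λ̂_MAP = 5.33

Σxᵢ = 10+2+9+2 = 23, with n = 4.
Posterior ∝ λ^9e^(−2λ) · λ^23e^(−4λ) = λ^32e^(−6λ), i.e. Gamma(shape=33, rate=6).
The mode of a Gamma(a, b) with a ≥ 1 (shape–rate) is (a−1)/b = 32/6 ≈ 5.33.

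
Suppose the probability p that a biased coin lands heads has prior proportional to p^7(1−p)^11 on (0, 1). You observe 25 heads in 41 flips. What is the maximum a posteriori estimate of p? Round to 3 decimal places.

p̂_MAP = 0.542

The prior density ∝ p^7(1−p)^11 is the kernel of Beta(8, 12).
Data: 25 successes in 41 trials. The binomial likelihood contributes p^25(1−p)^16, so the posterior is Beta(8+25, 12+16) = Beta(33, 28).
For Beta(a, b) with a, b > 1 the mode is (a−1)/(a+b−2) = 32/59 ≈ 0.542.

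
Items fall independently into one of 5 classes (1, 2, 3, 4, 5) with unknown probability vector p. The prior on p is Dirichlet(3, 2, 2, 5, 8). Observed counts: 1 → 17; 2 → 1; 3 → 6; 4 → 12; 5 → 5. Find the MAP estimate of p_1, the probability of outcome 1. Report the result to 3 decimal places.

The posterior is Dirichlet(αᵢ + nᵢ) = Dirichlet(20, 3, 8, 17, 13).
For a Dirichlet(a₁,…,a_K) with all aᵢ > 1, the mode has j-th component (aⱼ − 1)/(Σaᵢ − K).
Here Σaᵢ = 61 and K = 5, so p_1 = (20 − 1)/(61 − 5) = 19/56 ≈ 0.339.

MAP estimate: 0.339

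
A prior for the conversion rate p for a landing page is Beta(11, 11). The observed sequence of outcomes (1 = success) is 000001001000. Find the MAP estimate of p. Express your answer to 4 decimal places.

p̂_MAP = 0.3750

Prior: Beta(11, 11).
Data: 2 successes in 12 trials (from the sequence). The binomial likelihood contributes p^2(1−p)^10, so the posterior is Beta(11+2, 11+10) = Beta(13, 21).
For Beta(a, b) with a, b > 1 the mode is (a−1)/(a+b−2) = 12/32 ≈ 0.3750.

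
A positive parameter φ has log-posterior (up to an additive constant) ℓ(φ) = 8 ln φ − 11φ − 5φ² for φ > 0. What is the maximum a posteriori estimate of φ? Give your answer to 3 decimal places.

ℓ'(φ) = 8/φ − 11 − 10φ. Setting this to zero and multiplying by φ: 10φ² + 11φ − 8 = 0.
φ = (−11 + √(11² + 4·10·8)) / (2·10) = (−11 + √441) / 20 = (−11 + 21)/20 = 1/2.
ℓ''(φ) = −8/φ² − 10 < 0, confirming a maximum.

φ̂_MAP = 0.500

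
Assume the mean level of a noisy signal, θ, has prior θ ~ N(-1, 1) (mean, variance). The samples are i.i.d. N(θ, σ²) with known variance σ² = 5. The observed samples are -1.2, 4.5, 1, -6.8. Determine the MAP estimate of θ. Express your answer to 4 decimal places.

n = 4; x̄ = ((-1.2) + 4.5 + 1 + (-6.8))/4 = -2.5/4 = -0.625.
For a Normal prior and Normal likelihood with known variance, the posterior is Normal; its mode equals its mean, the precision-weighted average.
Prior precision 1/σ₀² = 1/1 = 1; data precision n/σ² = 4/5 = 0.8.
θ̂ = (1·(-1) + 0.8·(-0.625)) / (1 + 0.8) = (-1.5)/1.8 = -5/6 ≈ -0.8333.

θ̂_MAP = -0.8333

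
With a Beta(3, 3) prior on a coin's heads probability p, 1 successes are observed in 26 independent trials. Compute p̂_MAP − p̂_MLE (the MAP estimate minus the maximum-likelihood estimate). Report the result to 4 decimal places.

MAP − MLE = 0.0615

Posterior is Beta(4, 28); MAP = (4−1)/(32−2) = 3/30 ≈ 0.10000.
MLE ignores the prior: p̂_MLE = k/n = 1/26 ≈ 0.03846.
Difference = 3/30 − 1/26 = 4/65 ≈ 0.0615.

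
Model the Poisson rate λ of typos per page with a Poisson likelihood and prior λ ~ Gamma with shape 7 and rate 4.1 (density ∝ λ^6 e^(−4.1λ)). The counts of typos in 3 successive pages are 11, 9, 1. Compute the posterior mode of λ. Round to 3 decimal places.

λ̂_MAP = 3.803

Σxᵢ = 11+9+1 = 21, with n = 3.
Posterior ∝ λ^6e^(−4.1λ) · λ^21e^(−3λ) = λ^27e^(−7.1λ), i.e. Gamma(shape=28, rate=7.1).
The mode of a Gamma(a, b) with a ≥ 1 (shape–rate) is (a−1)/b = 27/7.1 ≈ 3.803.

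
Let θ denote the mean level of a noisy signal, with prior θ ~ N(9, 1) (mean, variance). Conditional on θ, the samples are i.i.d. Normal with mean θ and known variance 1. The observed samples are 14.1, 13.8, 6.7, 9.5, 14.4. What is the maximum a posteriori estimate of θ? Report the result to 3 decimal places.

n = 5; x̄ = (14.1 + 13.8 + 6.7 + 9.5 + 14.4)/5 = 58.5/5 = 11.7.
For a Normal prior and Normal likelihood with known variance, the posterior is Normal; its mode equals its mean, the precision-weighted average.
Prior precision 1/σ₀² = 1/1 = 1; data precision n/σ² = 5/1 = 5.
θ̂ = (1·9 + 5·11.7) / (1 + 5) = 67.5/6 = 11.250.

θ̂_MAP = 11.250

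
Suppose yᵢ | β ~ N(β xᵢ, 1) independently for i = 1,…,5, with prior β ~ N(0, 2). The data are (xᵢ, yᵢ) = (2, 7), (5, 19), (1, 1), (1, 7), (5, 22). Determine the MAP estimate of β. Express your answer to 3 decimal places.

β̂_MAP = 4.018

log p(β | y) = −Σ(yᵢ − βxᵢ)²/(2·1) − β²/(2·2) + const.
Setting the derivative to zero: Σxᵢ(yᵢ − βxᵢ)/1 − β/2 = 0, so β = Σxᵢyᵢ / (Σxᵢ² + σ²/τ²).
Σxᵢyᵢ = 2·7 + 5·19 + 1·1 + 1·7 + 5·22 = 227; Σxᵢ² = 56; σ²/τ² = 0.5.
β̂_MAP = 227 / (56 + 0.5) = 227/56.5 ≈ 4.018.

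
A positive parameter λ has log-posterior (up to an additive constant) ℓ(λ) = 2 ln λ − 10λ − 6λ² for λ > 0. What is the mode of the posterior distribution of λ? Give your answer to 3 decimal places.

λ̂_MAP = 0.167

ℓ'(λ) = 2/λ − 10 − 12λ. Setting this to zero and multiplying by λ: 12λ² + 10λ − 2 = 0.
λ = (−10 + √(10² + 4·12·2)) / (2·12) = (−10 + √196) / 24 = (−10 + 14)/24 = 1/6.
ℓ''(λ) = −2/λ² − 12 < 0, confirming a maximum.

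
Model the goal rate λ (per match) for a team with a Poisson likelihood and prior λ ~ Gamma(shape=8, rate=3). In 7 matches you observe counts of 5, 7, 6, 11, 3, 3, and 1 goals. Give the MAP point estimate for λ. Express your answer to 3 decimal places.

Σxᵢ = 5+7+6+11+3+3+1 = 36, with n = 7.
Posterior ∝ λ^7e^(−3λ) · λ^36e^(−7λ) = λ^43e^(−10λ), i.e. Gamma(shape=44, rate=10).
The mode of a Gamma(a, b) with a ≥ 1 (shape–rate) is (a−1)/b = 43/10 ≈ 4.300.

λ̂_MAP = 4.300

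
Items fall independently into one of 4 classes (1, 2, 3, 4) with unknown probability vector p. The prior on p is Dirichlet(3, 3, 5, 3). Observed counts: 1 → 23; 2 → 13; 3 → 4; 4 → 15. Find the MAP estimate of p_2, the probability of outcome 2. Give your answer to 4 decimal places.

The posterior is Dirichlet(αᵢ + nᵢ) = Dirichlet(26, 16, 9, 18).
For a Dirichlet(a₁,…,a_K) with all aᵢ > 1, the mode has j-th component (aⱼ − 1)/(Σaᵢ − K).
Here Σaᵢ = 69 and K = 4, so p_2 = (16 − 1)/(69 − 4) = 15/65 ≈ 0.2308.

MAP estimate: 0.2308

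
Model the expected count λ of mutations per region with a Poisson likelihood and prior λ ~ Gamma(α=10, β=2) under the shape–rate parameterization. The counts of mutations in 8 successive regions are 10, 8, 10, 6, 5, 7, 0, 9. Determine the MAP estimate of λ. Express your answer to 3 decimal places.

λ̂_MAP = 6.400

Σxᵢ = 10+8+10+6+5+7+0+9 = 55, with n = 8.
Posterior ∝ λ^9e^(−2λ) · λ^55e^(−8λ) = λ^64e^(−10λ), i.e. Gamma(shape=65, rate=10).
The mode of a Gamma(a, b) with a ≥ 1 (shape–rate) is (a−1)/b = 64/10 ≈ 6.400.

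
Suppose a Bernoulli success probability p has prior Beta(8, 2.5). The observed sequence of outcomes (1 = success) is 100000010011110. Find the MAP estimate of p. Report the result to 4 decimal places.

p̂_MAP = 0.5532

Prior: Beta(8, 2.5).
Data: 6 successes in 15 trials (from the sequence). The binomial likelihood contributes p^6(1−p)^9, so the posterior is Beta(8+6, 2.5+9) = Beta(14, 11.5).
For Beta(a, b) with a, b > 1 the mode is (a−1)/(a+b−2) = 13/23.5 ≈ 0.5532.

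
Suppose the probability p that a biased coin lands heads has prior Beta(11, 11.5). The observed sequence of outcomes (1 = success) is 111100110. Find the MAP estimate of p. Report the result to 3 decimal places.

p̂_MAP = 0.542

Prior: Beta(11, 11.5).
Data: 6 successes in 9 trials (from the sequence). The binomial likelihood contributes p^6(1−p)^3, so the posterior is Beta(11+6, 11.5+3) = Beta(17, 14.5).
For Beta(a, b) with a, b > 1 the mode is (a−1)/(a+b−2) = 16/29.5 ≈ 0.542.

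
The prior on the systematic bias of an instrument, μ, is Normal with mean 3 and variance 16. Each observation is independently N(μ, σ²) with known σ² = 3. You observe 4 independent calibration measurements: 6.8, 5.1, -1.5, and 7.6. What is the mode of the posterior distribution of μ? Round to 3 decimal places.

n = 4; x̄ = (6.8 + 5.1 + (-1.5) + 7.6)/4 = 18/4 = 4.5.
For a Normal prior and Normal likelihood with known variance, the posterior is Normal; its mode equals its mean, the precision-weighted average.
Prior precision 1/σ₀² = 1/16 = 0.0625; data precision n/σ² = 4/3.
μ̂ = (0.0625·3 + (4/3)·4.5) / (0.0625 + 4/3) = 6.1875/(67/48) = 297/67 ≈ 4.433.

μ̂_MAP = 4.433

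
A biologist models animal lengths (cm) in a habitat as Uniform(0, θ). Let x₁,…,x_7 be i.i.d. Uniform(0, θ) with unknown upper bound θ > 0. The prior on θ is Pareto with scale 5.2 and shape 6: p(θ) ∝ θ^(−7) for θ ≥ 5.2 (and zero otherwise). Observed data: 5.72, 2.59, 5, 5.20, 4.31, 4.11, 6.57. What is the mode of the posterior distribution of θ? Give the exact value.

The Uniform(0, θ) likelihood is θ^(−n) for θ ≥ max(xᵢ), zero otherwise. Here max(xᵢ) = 6.57.
Posterior ∝ θ^(−7) · θ^(−7) = θ^(−14) on θ ≥ max(5.2, 6.57) = 6.57.
This density is strictly decreasing in θ, so the posterior mode lies at the lower boundary of the support.

θ̂_MAP = 6.57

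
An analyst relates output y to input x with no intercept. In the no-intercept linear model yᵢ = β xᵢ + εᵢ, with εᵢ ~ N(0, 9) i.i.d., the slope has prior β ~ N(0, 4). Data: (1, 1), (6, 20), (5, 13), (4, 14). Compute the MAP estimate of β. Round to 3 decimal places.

β̂_MAP = 3.016

log p(β | y) = −Σ(yᵢ − βxᵢ)²/(2·9) − β²/(2·4) + const.
Setting the derivative to zero: Σxᵢ(yᵢ − βxᵢ)/9 − β/4 = 0, so β = Σxᵢyᵢ / (Σxᵢ² + σ²/τ²).
Σxᵢyᵢ = 1·1 + 6·20 + 5·13 + 4·14 = 242; Σxᵢ² = 78; σ²/τ² = 2.25.
β̂_MAP = 242 / (78 + 2.25) = 242/80.25 ≈ 3.016.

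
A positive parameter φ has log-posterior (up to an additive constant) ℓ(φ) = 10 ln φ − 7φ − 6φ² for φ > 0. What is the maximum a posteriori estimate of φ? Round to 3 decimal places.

φ̂_MAP = 0.667

ℓ'(φ) = 10/φ − 7 − 12φ. Setting this to zero and multiplying by φ: 12φ² + 7φ − 10 = 0.
φ = (−7 + √(7² + 4·12·10)) / (2·12) = (−7 + √529) / 24 = (−7 + 23)/24 = 2/3.
ℓ''(φ) = −10/φ² − 12 < 0, confirming a maximum.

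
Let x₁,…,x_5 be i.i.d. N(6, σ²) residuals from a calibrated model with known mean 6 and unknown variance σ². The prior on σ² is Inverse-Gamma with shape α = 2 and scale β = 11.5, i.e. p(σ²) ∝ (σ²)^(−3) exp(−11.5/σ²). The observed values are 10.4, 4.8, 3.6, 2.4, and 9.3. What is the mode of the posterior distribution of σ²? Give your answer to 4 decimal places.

Sum of squared deviations about the known mean: SS = (10.4−6)² + (4.8−6)² + (3.6−6)² + (2.4−6)² + (9.3−6)² = 50.41.
The Normal likelihood contributes (σ²)^(−n/2) exp(−SS/(2σ²)), so the posterior is Inverse-Gamma(α + n/2, β + SS/2) = Inverse-Gamma(4.5, 36.705).
The mode of Inverse-Gamma(a, b) is b/(a+1) = 36.705/5.5 ≈ 6.6736.

σ̂²_MAP = 6.6736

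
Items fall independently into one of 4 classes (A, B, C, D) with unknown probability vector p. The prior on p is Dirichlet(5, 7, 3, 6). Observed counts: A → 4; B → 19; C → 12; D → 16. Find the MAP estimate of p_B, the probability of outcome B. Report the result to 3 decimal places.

MAP estimate of p_B = 0.368

The posterior is Dirichlet(αᵢ + nᵢ) = Dirichlet(9, 26, 15, 22).
For a Dirichlet(a₁,…,a_K) with all aᵢ > 1, the mode has j-th component (aⱼ − 1)/(Σaᵢ − K).
Here Σaᵢ = 72 and K = 4, so p_B = (26 − 1)/(72 − 4) = 25/68 ≈ 0.368.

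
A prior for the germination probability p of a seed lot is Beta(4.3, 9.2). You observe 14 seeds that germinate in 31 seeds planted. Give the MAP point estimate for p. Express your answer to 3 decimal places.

Prior: Beta(4.3, 9.2).
Data: 14 successes in 31 trials. The binomial likelihood contributes p^14(1−p)^17, so the posterior is Beta(4.3+14, 9.2+17) = Beta(18.3, 26.2).
For Beta(a, b) with a, b > 1 the mode is (a−1)/(a+b−2) = 17.3/42.5 ≈ 0.407.

p̂_MAP = 0.407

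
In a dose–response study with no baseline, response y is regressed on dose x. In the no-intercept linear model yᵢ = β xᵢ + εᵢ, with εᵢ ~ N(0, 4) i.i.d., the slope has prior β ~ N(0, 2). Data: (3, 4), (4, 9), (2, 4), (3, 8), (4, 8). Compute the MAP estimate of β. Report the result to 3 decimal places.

β̂_MAP = 2.000

log p(β | y) = −Σ(yᵢ − βxᵢ)²/(2·4) − β²/(2·2) + const.
Setting the derivative to zero: Σxᵢ(yᵢ − βxᵢ)/4 − β/2 = 0, so β = Σxᵢyᵢ / (Σxᵢ² + σ²/τ²).
Σxᵢyᵢ = 3·4 + 4·9 + 2·4 + 3·8 + 4·8 = 112; Σxᵢ² = 54; σ²/τ² = 2.
β̂_MAP = 112 / (54 + 2) = 112/56 ≈ 2.000.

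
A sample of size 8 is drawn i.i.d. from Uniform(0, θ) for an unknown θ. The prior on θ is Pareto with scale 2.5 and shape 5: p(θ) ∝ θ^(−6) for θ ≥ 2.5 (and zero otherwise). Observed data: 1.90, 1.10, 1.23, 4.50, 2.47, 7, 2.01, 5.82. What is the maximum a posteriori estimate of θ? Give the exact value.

θ̂_MAP = 7

The Uniform(0, θ) likelihood is θ^(−n) for θ ≥ max(xᵢ), zero otherwise. Here max(xᵢ) = 7.
Posterior ∝ θ^(−6) · θ^(−8) = θ^(−14) on θ ≥ max(2.5, 7) = 7.
This density is strictly decreasing in θ, so the posterior mode lies at the lower boundary of the support.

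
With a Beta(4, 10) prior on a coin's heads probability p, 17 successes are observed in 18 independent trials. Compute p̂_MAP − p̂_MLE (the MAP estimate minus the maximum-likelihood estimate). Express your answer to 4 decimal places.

MAP − MLE = -0.2778

Posterior is Beta(21, 11); MAP = (21−1)/(32−2) = 20/30 ≈ 0.66667.
MLE ignores the prior: p̂_MLE = k/n = 17/18 ≈ 0.94444.
Difference = 20/30 − 17/18 = -5/18 ≈ -0.2778.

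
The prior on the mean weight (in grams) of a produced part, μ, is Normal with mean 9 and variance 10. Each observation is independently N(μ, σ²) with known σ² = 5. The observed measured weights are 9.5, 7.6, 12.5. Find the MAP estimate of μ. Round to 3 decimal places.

n = 3; x̄ = (9.5 + 7.6 + 12.5)/3 = 29.6/3 = 148/15 ≈ 9.8667.
For a Normal prior and Normal likelihood with known variance, the posterior is Normal; its mode equals its mean, the precision-weighted average.
Prior precision 1/σ₀² = 1/10 = 0.1; data precision n/σ² = 3/5 = 0.6.
μ̂ = (0.1·9 + 0.6·(148/15)) / (0.1 + 0.6) = 6.82/0.7 = 341/35 ≈ 9.743.

μ̂_MAP = 9.743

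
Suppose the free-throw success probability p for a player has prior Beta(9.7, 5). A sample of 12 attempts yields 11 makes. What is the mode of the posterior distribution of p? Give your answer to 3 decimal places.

p̂_MAP = 0.798

Prior: Beta(9.7, 5).
Data: 11 successes in 12 trials. The binomial likelihood contributes p^11(1−p)^1, so the posterior is Beta(9.7+11, 5+1) = Beta(20.7, 6).
For Beta(a, b) with a, b > 1 the mode is (a−1)/(a+b−2) = 19.7/24.7 ≈ 0.798.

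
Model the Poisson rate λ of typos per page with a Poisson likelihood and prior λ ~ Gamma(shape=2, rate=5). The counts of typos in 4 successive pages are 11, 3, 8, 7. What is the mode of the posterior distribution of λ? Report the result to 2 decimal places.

λ̂_MAP = 3.33

Σxᵢ = 11+3+8+7 = 29, with n = 4.
Posterior ∝ λe^(−5λ) · λ^29e^(−4λ) = λ^30e^(−9λ), i.e. Gamma(shape=31, rate=9).
The mode of a Gamma(a, b) with a ≥ 1 (shape–rate) is (a−1)/b = 30/9 ≈ 3.33.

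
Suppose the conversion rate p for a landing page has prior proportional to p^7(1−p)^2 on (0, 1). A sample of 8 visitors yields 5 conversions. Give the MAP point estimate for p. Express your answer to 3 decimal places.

p̂_MAP = 0.706

The prior density ∝ p^7(1−p)^2 is the kernel of Beta(8, 3).
Data: 5 successes in 8 trials. The binomial likelihood contributes p^5(1−p)^3, so the posterior is Beta(8+5, 3+3) = Beta(13, 6).
For Beta(a, b) with a, b > 1 the mode is (a−1)/(a+b−2) = 12/17 ≈ 0.706.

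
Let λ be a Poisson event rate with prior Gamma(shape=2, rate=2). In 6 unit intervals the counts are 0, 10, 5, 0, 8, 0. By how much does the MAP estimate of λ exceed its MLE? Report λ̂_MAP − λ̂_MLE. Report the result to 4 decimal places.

Σxᵢ = 23. Posterior is Gamma(25, 8); MAP = (25−1)/8 = 24/8 ≈ 3.00000.
MLE = x̄ = 23/6 ≈ 3.83333.
Difference = 24/8 − 23/6 = -5/6 ≈ -0.8333.

MAP − MLE = -0.8333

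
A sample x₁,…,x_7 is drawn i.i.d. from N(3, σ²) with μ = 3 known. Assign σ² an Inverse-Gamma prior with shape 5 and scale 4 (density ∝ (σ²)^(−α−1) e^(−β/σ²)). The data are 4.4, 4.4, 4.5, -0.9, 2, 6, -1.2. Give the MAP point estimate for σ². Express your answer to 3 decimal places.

Sum of squared deviations about the known mean: SS = (4.4−3)² + (4.4−3)² + (4.5−3)² + (-0.9−3)² + (2−3)² + (6−3)² + (-1.2−3)² = 49.02.
The Normal likelihood contributes (σ²)^(−n/2) exp(−SS/(2σ²)), so the posterior is Inverse-Gamma(α + n/2, β + SS/2) = Inverse-Gamma(8.5, 28.51).
The mode of Inverse-Gamma(a, b) is b/(a+1) = 28.51/9.5 ≈ 3.001.

σ̂²_MAP = 3.001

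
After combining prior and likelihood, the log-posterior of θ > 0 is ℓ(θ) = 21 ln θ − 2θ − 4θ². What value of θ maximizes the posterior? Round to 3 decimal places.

θ̂_MAP = 1.500

ℓ'(θ) = 21/θ − 2 − 8θ. Setting this to zero and multiplying by θ: 8θ² + 2θ − 21 = 0.
θ = (−2 + √(2² + 4·8·21)) / (2·8) = (−2 + √676) / 16 = (−2 + 26)/16 = 3/2.
ℓ''(θ) = −21/θ² − 8 < 0, confirming a maximum.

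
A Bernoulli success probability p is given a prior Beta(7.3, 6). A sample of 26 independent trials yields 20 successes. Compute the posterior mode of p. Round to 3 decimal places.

p̂_MAP = 0.705

Prior: Beta(7.3, 6).
Data: 20 successes in 26 trials. The binomial likelihood contributes p^20(1−p)^6, so the posterior is Beta(7.3+20, 6+6) = Beta(27.3, 12).
For Beta(a, b) with a, b > 1 the mode is (a−1)/(a+b−2) = 26.3/37.3 ≈ 0.705.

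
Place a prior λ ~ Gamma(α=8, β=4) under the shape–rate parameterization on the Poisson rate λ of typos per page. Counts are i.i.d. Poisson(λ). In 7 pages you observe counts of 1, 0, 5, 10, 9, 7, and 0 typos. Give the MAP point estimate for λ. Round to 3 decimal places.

Σxᵢ = 1+0+5+10+9+7+0 = 32, with n = 7.
Posterior ∝ λ^7e^(−4λ) · λ^32e^(−7λ) = λ^39e^(−11λ), i.e. Gamma(shape=40, rate=11).
The mode of a Gamma(a, b) with a ≥ 1 (shape–rate) is (a−1)/b = 39/11 ≈ 3.545.

λ̂_MAP = 3.545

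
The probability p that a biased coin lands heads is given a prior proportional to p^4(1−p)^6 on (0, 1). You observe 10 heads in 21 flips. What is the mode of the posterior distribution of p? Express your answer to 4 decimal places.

p̂_MAP = 0.4516

The prior density ∝ p^4(1−p)^6 is the kernel of Beta(5, 7).
Data: 10 successes in 21 trials. The binomial likelihood contributes p^10(1−p)^11, so the posterior is Beta(5+10, 7+11) = Beta(15, 18).
For Beta(a, b) with a, b > 1 the mode is (a−1)/(a+b−2) = 14/31 ≈ 0.4516.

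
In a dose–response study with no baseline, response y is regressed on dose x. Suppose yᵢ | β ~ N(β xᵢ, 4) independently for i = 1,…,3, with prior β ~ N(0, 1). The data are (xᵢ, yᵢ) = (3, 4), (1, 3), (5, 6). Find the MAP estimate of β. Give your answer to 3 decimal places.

log p(β | y) = −Σ(yᵢ − βxᵢ)²/(2·4) − β²/(2·1) + const.
Setting the derivative to zero: Σxᵢ(yᵢ − βxᵢ)/4 − β/1 = 0, so β = Σxᵢyᵢ / (Σxᵢ² + σ²/τ²).
Σxᵢyᵢ = 3·4 + 1·3 + 5·6 = 45; Σxᵢ² = 35; σ²/τ² = 4.
β̂_MAP = 45 / (35 + 4) = 45/39 ≈ 1.154.

β̂_MAP = 1.154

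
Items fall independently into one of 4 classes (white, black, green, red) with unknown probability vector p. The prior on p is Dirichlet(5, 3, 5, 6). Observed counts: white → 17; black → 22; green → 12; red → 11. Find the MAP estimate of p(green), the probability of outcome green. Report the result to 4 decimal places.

The posterior is Dirichlet(αᵢ + nᵢ) = Dirichlet(22, 25, 17, 17).
For a Dirichlet(a₁,…,a_K) with all aᵢ > 1, the mode has j-th component (aⱼ − 1)/(Σaᵢ − K).
Here Σaᵢ = 81 and K = 4, so p(green) = (17 − 1)/(81 − 4) = 16/77 ≈ 0.2078.

MAP estimate of p(green) = 0.2078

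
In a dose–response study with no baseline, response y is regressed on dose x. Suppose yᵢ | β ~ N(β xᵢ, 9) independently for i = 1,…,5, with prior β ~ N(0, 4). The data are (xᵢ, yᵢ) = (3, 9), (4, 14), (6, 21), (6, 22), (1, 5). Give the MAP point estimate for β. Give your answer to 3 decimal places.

log p(β | y) = −Σ(yᵢ − βxᵢ)²/(2·9) − β²/(2·4) + const.
Setting the derivative to zero: Σxᵢ(yᵢ − βxᵢ)/9 − β/4 = 0, so β = Σxᵢyᵢ / (Σxᵢ² + σ²/τ²).
Σxᵢyᵢ = 3·9 + 4·14 + 6·21 + 6·22 + 1·5 = 346; Σxᵢ² = 98; σ²/τ² = 2.25.
β̂_MAP = 346 / (98 + 2.25) = 346/100.25 ≈ 3.451.

β̂_MAP = 3.451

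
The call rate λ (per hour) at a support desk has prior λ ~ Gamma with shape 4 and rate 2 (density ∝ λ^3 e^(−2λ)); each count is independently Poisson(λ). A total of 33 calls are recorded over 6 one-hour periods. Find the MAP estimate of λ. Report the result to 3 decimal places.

λ̂_MAP = 4.500

Σxᵢ = 33, n = 6.
Posterior ∝ λ^3e^(−2λ) · λ^33e^(−6λ) = λ^36e^(−8λ), i.e. Gamma(shape=37, rate=8).
The mode of a Gamma(a, b) with a ≥ 1 (shape–rate) is (a−1)/b = 36/8 ≈ 4.500.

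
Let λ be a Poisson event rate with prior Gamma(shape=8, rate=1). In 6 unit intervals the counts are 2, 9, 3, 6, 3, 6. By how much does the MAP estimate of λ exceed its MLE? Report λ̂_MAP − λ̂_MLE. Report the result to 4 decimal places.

MAP − MLE = 0.3095

Σxᵢ = 29. Posterior is Gamma(37, 7); MAP = (37−1)/7 = 36/7 ≈ 5.14286.
MLE = x̄ = 29/6 ≈ 4.83333.
Difference = 36/7 − 29/6 = 13/42 ≈ 0.3095.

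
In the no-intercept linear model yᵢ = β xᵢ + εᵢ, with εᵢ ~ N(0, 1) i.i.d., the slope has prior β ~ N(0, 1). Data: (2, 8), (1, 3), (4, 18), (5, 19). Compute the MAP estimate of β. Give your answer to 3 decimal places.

log p(β | y) = −Σ(yᵢ − βxᵢ)²/(2·1) − β²/(2·1) + const.
Setting the derivative to zero: Σxᵢ(yᵢ − βxᵢ)/1 − β/1 = 0, so β = Σxᵢyᵢ / (Σxᵢ² + σ²/τ²).
Σxᵢyᵢ = 2·8 + 1·3 + 4·18 + 5·19 = 186; Σxᵢ² = 46; σ²/τ² = 1.
β̂_MAP = 186 / (46 + 1) = 186/47 ≈ 3.957.

β̂_MAP = 3.957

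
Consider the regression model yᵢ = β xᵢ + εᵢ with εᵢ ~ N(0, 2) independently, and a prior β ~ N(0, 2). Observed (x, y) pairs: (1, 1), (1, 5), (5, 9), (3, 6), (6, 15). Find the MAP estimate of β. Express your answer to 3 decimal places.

log p(β | y) = −Σ(yᵢ − βxᵢ)²/(2·2) − β²/(2·2) + const.
Setting the derivative to zero: Σxᵢ(yᵢ − βxᵢ)/2 − β/2 = 0, so β = Σxᵢyᵢ / (Σxᵢ² + σ²/τ²).
Σxᵢyᵢ = 1·1 + 1·5 + 5·9 + 3·6 + 6·15 = 159; Σxᵢ² = 72; σ²/τ² = 1.
β̂_MAP = 159 / (72 + 1) = 159/73 ≈ 2.178.

β̂_MAP = 2.178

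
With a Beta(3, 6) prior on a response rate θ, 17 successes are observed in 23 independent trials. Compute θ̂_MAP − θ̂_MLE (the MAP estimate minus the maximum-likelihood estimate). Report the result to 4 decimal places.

MAP − MLE = -0.1058

Posterior is Beta(20, 12); MAP = (20−1)/(32−2) = 19/30 ≈ 0.63333.
MLE ignores the prior: θ̂_MLE = k/n = 17/23 ≈ 0.73913.
Difference = 19/30 − 17/23 = -73/690 ≈ -0.1058.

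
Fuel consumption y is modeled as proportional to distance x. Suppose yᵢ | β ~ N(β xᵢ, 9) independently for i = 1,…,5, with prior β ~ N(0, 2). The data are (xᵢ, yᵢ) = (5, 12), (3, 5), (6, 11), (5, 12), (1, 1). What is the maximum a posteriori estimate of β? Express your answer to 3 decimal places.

β̂_MAP = 2.010

log p(β | y) = −Σ(yᵢ − βxᵢ)²/(2·9) − β²/(2·2) + const.
Setting the derivative to zero: Σxᵢ(yᵢ − βxᵢ)/9 − β/2 = 0, so β = Σxᵢyᵢ / (Σxᵢ² + σ²/τ²).
Σxᵢyᵢ = 5·12 + 3·5 + 6·11 + 5·12 + 1·1 = 202; Σxᵢ² = 96; σ²/τ² = 4.5.
β̂_MAP = 202 / (96 + 4.5) = 202/100.5 ≈ 2.010.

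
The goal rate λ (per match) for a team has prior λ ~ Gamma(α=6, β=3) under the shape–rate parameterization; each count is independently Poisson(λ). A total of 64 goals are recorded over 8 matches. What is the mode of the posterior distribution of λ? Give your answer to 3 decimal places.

λ̂_MAP = 6.273

Σxᵢ = 64, n = 8.
Posterior ∝ λ^5e^(−3λ) · λ^64e^(−8λ) = λ^69e^(−11λ), i.e. Gamma(shape=70, rate=11).
The mode of a Gamma(a, b) with a ≥ 1 (shape–rate) is (a−1)/b = 69/11 ≈ 6.273.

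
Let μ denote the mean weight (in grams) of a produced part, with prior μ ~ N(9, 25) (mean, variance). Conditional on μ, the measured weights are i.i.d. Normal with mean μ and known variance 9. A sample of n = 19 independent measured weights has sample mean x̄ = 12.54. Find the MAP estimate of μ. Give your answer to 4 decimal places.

μ̂_MAP = 12.4742

n = 19, x̄ = 12.54.
For a Normal prior and Normal likelihood with known variance, the posterior is Normal; its mode equals its mean, the precision-weighted average.
Prior precision 1/σ₀² = 1/25 = 0.04; data precision n/σ² = 19/9.
μ̂ = (0.04·9 + (19/9)·12.54) / (0.04 + 19/9) = (161/6)/(484/225) = 12075/968 ≈ 12.4742.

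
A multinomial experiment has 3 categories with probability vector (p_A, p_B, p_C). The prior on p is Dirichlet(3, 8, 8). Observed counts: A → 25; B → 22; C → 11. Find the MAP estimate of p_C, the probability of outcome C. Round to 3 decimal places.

The posterior is Dirichlet(αᵢ + nᵢ) = Dirichlet(28, 30, 19).
For a Dirichlet(a₁,…,a_K) with all aᵢ > 1, the mode has j-th component (aⱼ − 1)/(Σaᵢ − K).
Here Σaᵢ = 77 and K = 3, so p_C = (19 − 1)/(77 − 3) = 18/74 ≈ 0.243.

MAP estimate of p_C = 0.243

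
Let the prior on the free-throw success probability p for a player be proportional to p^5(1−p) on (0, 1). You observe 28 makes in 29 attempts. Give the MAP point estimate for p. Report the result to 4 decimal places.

The prior density ∝ p^5(1−p)^1 is the kernel of Beta(6, 2).
Data: 28 successes in 29 trials. The binomial likelihood contributes p^28(1−p)^1, so the posterior is Beta(6+28, 2+1) = Beta(34, 3).
For Beta(a, b) with a, b > 1 the mode is (a−1)/(a+b−2) = 33/35 ≈ 0.9429.

p̂_MAP = 0.9429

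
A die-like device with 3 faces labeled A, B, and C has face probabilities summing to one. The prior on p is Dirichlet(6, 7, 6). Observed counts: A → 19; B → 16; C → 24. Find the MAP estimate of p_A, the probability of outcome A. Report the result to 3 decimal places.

The posterior is Dirichlet(αᵢ + nᵢ) = Dirichlet(25, 23, 30).
For a Dirichlet(a₁,…,a_K) with all aᵢ > 1, the mode has j-th component (aⱼ − 1)/(Σaᵢ − K).
Here Σaᵢ = 78 and K = 3, so p_A = (25 − 1)/(78 − 3) = 24/75 ≈ 0.320.

MAP estimate of p_A = 0.320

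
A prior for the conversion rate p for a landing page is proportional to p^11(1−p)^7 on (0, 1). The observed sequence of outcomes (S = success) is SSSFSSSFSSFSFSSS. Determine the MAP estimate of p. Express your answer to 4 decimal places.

The prior density ∝ p^11(1−p)^7 is the kernel of Beta(12, 8).
Data: 12 successes in 16 trials (from the sequence). The binomial likelihood contributes p^12(1−p)^4, so the posterior is Beta(12+12, 8+4) = Beta(24, 12).
For Beta(a, b) with a, b > 1 the mode is (a−1)/(a+b−2) = 23/34 ≈ 0.6765.

p̂_MAP = 0.6765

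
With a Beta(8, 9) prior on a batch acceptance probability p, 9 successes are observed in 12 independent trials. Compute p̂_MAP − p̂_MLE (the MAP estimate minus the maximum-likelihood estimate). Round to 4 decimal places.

MAP − MLE = -0.1574

Posterior is Beta(17, 12); MAP = (17−1)/(29−2) = 16/27 ≈ 0.59259.
MLE ignores the prior: p̂_MLE = k/n = 9/12 ≈ 0.75000.
Difference = 16/27 − 9/12 = -17/108 ≈ -0.1574.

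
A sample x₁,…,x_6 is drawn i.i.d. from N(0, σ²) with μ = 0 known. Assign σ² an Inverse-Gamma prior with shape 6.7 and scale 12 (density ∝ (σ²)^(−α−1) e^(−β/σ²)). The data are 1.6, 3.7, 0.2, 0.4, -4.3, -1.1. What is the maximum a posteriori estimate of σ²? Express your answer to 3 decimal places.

Sum of squared deviations about the known mean: SS = (1.6−0)² + (3.7−0)² + (0.2−0)² + (0.4−0)² + (-4.3−0)² + (-1.1−0)² = 36.15.
The Normal likelihood contributes (σ²)^(−n/2) exp(−SS/(2σ²)), so the posterior is Inverse-Gamma(α + n/2, β + SS/2) = Inverse-Gamma(9.7, 30.075).
The mode of Inverse-Gamma(a, b) is b/(a+1) = 30.075/10.7 ≈ 2.811.

σ̂²_MAP = 2.811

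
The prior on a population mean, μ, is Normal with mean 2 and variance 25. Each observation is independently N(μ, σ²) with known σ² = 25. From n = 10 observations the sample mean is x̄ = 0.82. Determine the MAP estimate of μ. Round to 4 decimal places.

n = 10, x̄ = 0.82.
For a Normal prior and Normal likelihood with known variance, the posterior is Normal; its mode equals its mean, the precision-weighted average.
Prior precision 1/σ₀² = 1/25 = 0.04; data precision n/σ² = 10/25 = 0.4.
μ̂ = (0.04·2 + 0.4·0.82) / (0.04 + 0.4) = 0.408/0.44 = 51/55 ≈ 0.9273.

μ̂_MAP = 0.9273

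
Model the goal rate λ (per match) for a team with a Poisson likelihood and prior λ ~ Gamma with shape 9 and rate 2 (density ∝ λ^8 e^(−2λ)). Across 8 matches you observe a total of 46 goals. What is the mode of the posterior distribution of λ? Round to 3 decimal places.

λ̂_MAP = 5.400

Σxᵢ = 46, n = 8.
Posterior ∝ λ^8e^(−2λ) · λ^46e^(−8λ) = λ^54e^(−10λ), i.e. Gamma(shape=55, rate=10).
The mode of a Gamma(a, b) with a ≥ 1 (shape–rate) is (a−1)/b = 54/10 ≈ 5.400.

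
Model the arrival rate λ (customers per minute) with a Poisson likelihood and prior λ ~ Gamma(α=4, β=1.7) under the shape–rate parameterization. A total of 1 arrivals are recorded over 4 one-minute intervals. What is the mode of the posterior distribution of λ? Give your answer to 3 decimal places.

λ̂_MAP = 0.702

Σxᵢ = 1, n = 4.
Posterior ∝ λ^3e^(−1.7λ) · λe^(−4λ) = λ^4e^(−5.7λ), i.e. Gamma(shape=5, rate=5.7).
The mode of a Gamma(a, b) with a ≥ 1 (shape–rate) is (a−1)/b = 4/5.7 ≈ 0.702.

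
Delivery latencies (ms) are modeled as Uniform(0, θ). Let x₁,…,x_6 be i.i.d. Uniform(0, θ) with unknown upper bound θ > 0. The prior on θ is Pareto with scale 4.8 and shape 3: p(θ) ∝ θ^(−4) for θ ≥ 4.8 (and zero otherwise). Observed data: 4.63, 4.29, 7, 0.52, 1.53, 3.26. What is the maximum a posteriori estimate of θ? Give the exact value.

θ̂_MAP = 7

The Uniform(0, θ) likelihood is θ^(−n) for θ ≥ max(xᵢ), zero otherwise. Here max(xᵢ) = 7.
Posterior ∝ θ^(−4) · θ^(−6) = θ^(−10) on θ ≥ max(4.8, 7) = 7.
This density is strictly decreasing in θ, so the posterior mode lies at the lower boundary of the support.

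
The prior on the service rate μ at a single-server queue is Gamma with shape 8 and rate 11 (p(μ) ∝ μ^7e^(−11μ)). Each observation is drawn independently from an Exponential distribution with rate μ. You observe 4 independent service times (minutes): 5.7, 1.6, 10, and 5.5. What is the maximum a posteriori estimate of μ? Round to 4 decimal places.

The Exponential(rate=μ) likelihood is ∝ μ^n e^(−μΣtᵢ). Here n = 4 and Σtᵢ = 5.7 + 1.6 + 10 + 5.5 = 22.8.
Posterior ∝ μ^7e^(−11μ) · μ^4e^(−22.8μ) = μ^11e^(−33.8μ), i.e. Gamma(12, 33.8).
Mode = (a−1)/b = 11/33.8 ≈ 0.3254.

μ̂_MAP = 0.3254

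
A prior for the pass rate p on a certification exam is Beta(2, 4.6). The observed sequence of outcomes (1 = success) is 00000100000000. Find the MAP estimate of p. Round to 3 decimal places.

Prior: Beta(2, 4.6).
Data: 1 success in 14 trials (from the sequence). The binomial likelihood contributes p(1−p)^13, so the posterior is Beta(2+1, 4.6+13) = Beta(3, 17.6).
For Beta(a, b) with a, b > 1 the mode is (a−1)/(a+b−2) = 2/18.6 ≈ 0.108.

p̂_MAP = 0.108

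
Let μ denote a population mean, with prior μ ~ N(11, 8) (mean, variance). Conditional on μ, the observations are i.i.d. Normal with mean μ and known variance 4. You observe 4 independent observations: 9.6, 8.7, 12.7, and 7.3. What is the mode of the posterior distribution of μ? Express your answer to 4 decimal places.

μ̂_MAP = 9.7333

n = 4; x̄ = (9.6 + 8.7 + 12.7 + 7.3)/4 = 38.3/4 = 9.575.
For a Normal prior and Normal likelihood with known variance, the posterior is Normal; its mode equals its mean, the precision-weighted average.
Prior precision 1/σ₀² = 1/8 = 0.125; data precision n/σ² = 4/4 = 1.
μ̂ = (0.125·11 + 1·9.575) / (0.125 + 1) = 10.95/1.125 = 146/15 ≈ 9.7333.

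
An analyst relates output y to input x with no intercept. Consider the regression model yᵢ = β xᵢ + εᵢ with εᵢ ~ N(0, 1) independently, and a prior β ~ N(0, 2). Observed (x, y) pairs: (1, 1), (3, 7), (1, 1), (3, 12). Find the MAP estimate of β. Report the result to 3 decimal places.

β̂_MAP = 2.878

log p(β | y) = −Σ(yᵢ − βxᵢ)²/(2·1) − β²/(2·2) + const.
Setting the derivative to zero: Σxᵢ(yᵢ − βxᵢ)/1 − β/2 = 0, so β = Σxᵢyᵢ / (Σxᵢ² + σ²/τ²).
Σxᵢyᵢ = 1·1 + 3·7 + 1·1 + 3·12 = 59; Σxᵢ² = 20; σ²/τ² = 0.5.
β̂_MAP = 59 / (20 + 0.5) = 59/20.5 ≈ 2.878.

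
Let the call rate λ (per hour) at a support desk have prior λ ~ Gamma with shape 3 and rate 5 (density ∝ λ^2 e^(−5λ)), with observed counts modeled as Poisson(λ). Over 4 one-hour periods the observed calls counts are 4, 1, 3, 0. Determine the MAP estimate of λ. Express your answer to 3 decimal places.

Σxᵢ = 4+1+3+0 = 8, with n = 4.
Posterior ∝ λ^2e^(−5λ) · λ^8e^(−4λ) = λ^10e^(−9λ), i.e. Gamma(shape=11, rate=9).
The mode of a Gamma(a, b) with a ≥ 1 (shape–rate) is (a−1)/b = 10/9 ≈ 1.111.

λ̂_MAP = 1.111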